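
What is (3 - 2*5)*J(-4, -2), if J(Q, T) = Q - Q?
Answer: 0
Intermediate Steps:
J(Q, T) = 0
(3 - 2*5)*J(-4, -2) = (3 - 2*5)*0 = (3 - 10)*0 = -7*0 = 0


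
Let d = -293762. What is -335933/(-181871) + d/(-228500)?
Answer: 65093739601/20778761750 ≈ 3.1327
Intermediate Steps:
-335933/(-181871) + d/(-228500) = -335933/(-181871) - 293762/(-228500) = -335933*(-1/181871) - 293762*(-1/228500) = 335933/181871 + 146881/114250 = 65093739601/20778761750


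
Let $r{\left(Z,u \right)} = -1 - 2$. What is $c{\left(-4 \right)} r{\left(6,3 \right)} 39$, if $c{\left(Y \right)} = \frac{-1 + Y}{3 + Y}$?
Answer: $-585$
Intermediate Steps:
$r{\left(Z,u \right)} = -3$
$c{\left(Y \right)} = \frac{-1 + Y}{3 + Y}$
$c{\left(-4 \right)} r{\left(6,3 \right)} 39 = \frac{-1 - 4}{3 - 4} \left(-3\right) 39 = \frac{1}{-1} \left(-5\right) \left(-3\right) 39 = \left(-1\right) \left(-5\right) \left(-3\right) 39 = 5 \left(-3\right) 39 = \left(-15\right) 39 = -585$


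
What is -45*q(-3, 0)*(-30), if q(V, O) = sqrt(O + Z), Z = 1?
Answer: 1350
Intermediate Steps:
q(V, O) = sqrt(1 + O) (q(V, O) = sqrt(O + 1) = sqrt(1 + O))
-45*q(-3, 0)*(-30) = -45*sqrt(1 + 0)*(-30) = -45*sqrt(1)*(-30) = -45*1*(-30) = -45*(-30) = 1350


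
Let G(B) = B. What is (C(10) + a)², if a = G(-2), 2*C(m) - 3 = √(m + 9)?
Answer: 5 - √19/2 ≈ 2.8205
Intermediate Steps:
C(m) = 3/2 + √(9 + m)/2 (C(m) = 3/2 + √(m + 9)/2 = 3/2 + √(9 + m)/2)
a = -2
(C(10) + a)² = ((3/2 + √(9 + 10)/2) - 2)² = ((3/2 + √19/2) - 2)² = (-½ + √19/2)²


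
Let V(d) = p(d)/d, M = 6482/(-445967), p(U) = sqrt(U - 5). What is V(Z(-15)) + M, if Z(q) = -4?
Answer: -6482/445967 - 3*I/4 ≈ -0.014535 - 0.75*I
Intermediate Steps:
p(U) = sqrt(-5 + U)
M = -6482/445967 (M = 6482*(-1/445967) = -6482/445967 ≈ -0.014535)
V(d) = sqrt(-5 + d)/d
V(Z(-15)) + M = sqrt(-5 - 4)/(-4) - 6482/445967 = -3*I/4 - 6482/445967 = -6482/445967 - 3*I/4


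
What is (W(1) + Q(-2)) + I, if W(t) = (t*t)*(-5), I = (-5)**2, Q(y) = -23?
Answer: -3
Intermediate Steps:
I = 25
W(t) = -5*t**2 (W(t) = t**2*(-5) = -5*t**2)
(W(1) + Q(-2)) + I = (-5*1**2 - 23) + 25 = (-5*1 - 23) + 25 = (-5 - 23) + 25 = -28 + 25 = -3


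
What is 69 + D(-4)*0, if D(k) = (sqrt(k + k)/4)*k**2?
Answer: 69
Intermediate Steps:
D(k) = sqrt(2)*k**(5/2)/4 (D(k) = (sqrt(2*k)*(1/4))*k**2 = ((sqrt(2)*sqrt(k))*(1/4))*k**2 = (sqrt(2)*sqrt(k)/4)*k**2 = sqrt(2)*k**(5/2)/4)
69 + D(-4)*0 = 69 + (sqrt(2)*(-4)**(5/2)/4)*0 = 69 + (sqrt(2)*(32*I)/4)*0 = 69 + (8*I*sqrt(2))*0 = 69 + 0 = 69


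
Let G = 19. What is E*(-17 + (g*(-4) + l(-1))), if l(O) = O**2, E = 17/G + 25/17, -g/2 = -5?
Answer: -42784/323 ≈ -132.46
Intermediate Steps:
g = 10 (g = -2*(-5) = 10)
E = 764/323 (E = 17/19 + 25/17 = 764/323 ≈ 2.3653)
E*(-17 + (g*(-4) + l(-1))) = 764*(-17 + (10*(-4) + (-1)**2))/323 = 764*(-17 + (-40 + 1))/323 = 764*(-17 - 39)/323 = (764/323)*(-56) = -42784/323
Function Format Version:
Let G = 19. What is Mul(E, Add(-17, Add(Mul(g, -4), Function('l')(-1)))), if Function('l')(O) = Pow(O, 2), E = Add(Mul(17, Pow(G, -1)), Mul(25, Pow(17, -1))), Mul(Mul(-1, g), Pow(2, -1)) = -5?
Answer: Rational(-42784, 323) ≈ -132.46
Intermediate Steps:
g = 10 (g = Mul(-2, -5) = 10)
E = Rational(764, 323) (E = Add(Mul(17, Pow(19, -1)), Mul(25, Pow(17, -1))) = Add(Mul(17, Rational(1, 19)), Mul(25, Rational(1, 17))) = Add(Rational(17, 19), Rational(25, 17)) = Rational(764, 323) ≈ 2.3653)
Mul(E, Add(-17, Add(Mul(g, -4), Function('l')(-1)))) = Mul(Rational(764, 323), Add(-17, Add(Mul(10, -4), Pow(-1, 2)))) = Mul(Rational(764, 323), Add(-17, Add(-40, 1))) = Mul(Rational(764, 323), Add(-17, -39)) = Mul(Rational(764, 323), -56) = Rational(-42784, 323)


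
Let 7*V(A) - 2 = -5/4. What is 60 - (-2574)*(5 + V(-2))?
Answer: 184881/14 ≈ 13206.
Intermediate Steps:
V(A) = 3/28 (V(A) = 2/7 + (-5/4)/7 = 2/7 + (-5*¼)/7 = 2/7 + (⅐)*(-5/4) = 2/7 - 5/28 = 3/28)
60 - (-2574)*(5 + V(-2)) = 60 - (-2574)*(5 + 3/28) = 60 - (-2574)*143/28 = 60 - 234*(-1573/28) = 60 + 184041/14 = 184881/14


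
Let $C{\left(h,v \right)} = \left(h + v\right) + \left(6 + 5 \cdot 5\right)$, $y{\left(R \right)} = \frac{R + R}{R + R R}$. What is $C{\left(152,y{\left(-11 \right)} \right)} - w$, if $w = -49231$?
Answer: $\frac{247069}{5} \approx 49414.0$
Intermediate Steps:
$y{\left(R \right)} = \frac{2 R}{R + R^{2}}$
$C{\left(h,v \right)} = 31 + h + v$ ($C{\left(h,v \right)} = \left(h + v\right) + \left(6 + 25\right) = \left(h + v\right) + 31 = 31 + h + v$)
$C{\left(152,y{\left(-11 \right)} \right)} - w = \left(31 + 152 + \frac{2}{1 - 11}\right) - -49231 = \left(31 + 152 + \frac{2}{-10}\right) + 49231 = \left(31 + 152 + 2 \left(- \frac{1}{10}\right)\right) + 49231 = \left(31 + 152 - \frac{1}{5}\right) + 49231 = \frac{914}{5} + 49231 = \frac{247069}{5}$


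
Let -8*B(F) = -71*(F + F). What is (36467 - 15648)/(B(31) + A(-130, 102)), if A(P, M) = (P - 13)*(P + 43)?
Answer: 83276/51965 ≈ 1.6025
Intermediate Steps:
A(P, M) = (-13 + P)*(43 + P)
B(F) = 71*F/4 (B(F) = -(-71)*(F + F)/8 = -(-71)*2*F/8 = -(-71)*F/4 = 71*F/4)
(36467 - 15648)/(B(31) + A(-130, 102)) = (36467 - 15648)/((71/4)*31 + (-559 + (-130)² + 30*(-130))) = 20819/(2201/4 + (-559 + 16900 - 3900)) = 20819/(2201/4 + 12441) = 20819/(51965/4) = 20819*(4/51965) = 83276/51965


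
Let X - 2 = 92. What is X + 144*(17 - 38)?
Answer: -2930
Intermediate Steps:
X = 94 (X = 2 + 92 = 94)
X + 144*(17 - 38) = 94 + 144*(17 - 38) = 94 + 144*(-21) = 94 - 3024 = -2930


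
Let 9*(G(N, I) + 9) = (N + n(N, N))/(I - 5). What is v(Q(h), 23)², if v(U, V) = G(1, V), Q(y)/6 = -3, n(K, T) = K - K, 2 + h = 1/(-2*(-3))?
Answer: 2122849/26244 ≈ 80.889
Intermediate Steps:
h = -11/6 (h = -2 + 1/(-2*(-3)) = -2 + 1/6 = -2 + ⅙ = -11/6 ≈ -1.8333)
n(K, T) = 0
Q(y) = -18 (Q(y) = 6*(-3) = -18)
G(N, I) = -9 + N/(9*(-5 + I)) (G(N, I) = -9 + ((N + 0)/(I - 5))/9 = -9 + (N/(-5 + I))/9 = -9 + N/(9*(-5 + I)))
v(U, V) = (406 - 81*V)/(9*(-5 + V)) (v(U, V) = (405 + 1 - 81*V)/(9*(-5 + V)) = (406 - 81*V)/(9*(-5 + V)))
v(Q(h), 23)² = ((406 - 81*23)/(9*(-5 + 23)))² = ((⅑)*(406 - 1863)/18)² = ((⅑)*(1/18)*(-1457))² = (-1457/162)² = 2122849/26244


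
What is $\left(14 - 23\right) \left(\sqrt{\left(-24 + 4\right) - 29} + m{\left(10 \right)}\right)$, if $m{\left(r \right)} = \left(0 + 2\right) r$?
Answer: $-180 - 63 i \approx -180.0 - 63.0 i$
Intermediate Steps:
$m{\left(r \right)} = 2 r$
$\left(14 - 23\right) \left(\sqrt{\left(-24 + 4\right) - 29} + m{\left(10 \right)}\right) = \left(14 - 23\right) \left(\sqrt{\left(-24 + 4\right) - 29} + 2 \cdot 10\right) = \left(14 - 23\right) \left(\sqrt{-20 - 29} + 20\right) = - 9 \left(\sqrt{-49} + 20\right) = - 9 \left(7 i + 20\right) = - 9 \left(20 + 7 i\right) = -180 - 63 i$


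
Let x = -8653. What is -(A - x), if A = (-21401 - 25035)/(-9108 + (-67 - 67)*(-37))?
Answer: -17978193/2075 ≈ -8664.2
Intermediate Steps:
A = 23218/2075 (A = -46436/(-9108 - 134*(-37)) = -46436/(-9108 + 4958) = -46436/(-4150) = -46436*(-1/4150) = 23218/2075 ≈ 11.189)
-(A - x) = -(23218/2075 - 1*(-8653)) = -(23218/2075 + 8653) = -1*17978193/2075 = -17978193/2075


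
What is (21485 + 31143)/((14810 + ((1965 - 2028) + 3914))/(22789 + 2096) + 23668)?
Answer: 1309647780/588996841 ≈ 2.2235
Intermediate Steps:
(21485 + 31143)/((14810 + ((1965 - 2028) + 3914))/(22789 + 2096) + 23668) = 52628/((14810 + (-63 + 3914))/24885 + 23668) = 52628/((14810 + 3851)*(1/24885) + 23668) = 52628/(18661*(1/24885) + 23668) = 52628/(18661/24885 + 23668) = 52628/(588996841/24885) = 52628*(24885/588996841) = 1309647780/588996841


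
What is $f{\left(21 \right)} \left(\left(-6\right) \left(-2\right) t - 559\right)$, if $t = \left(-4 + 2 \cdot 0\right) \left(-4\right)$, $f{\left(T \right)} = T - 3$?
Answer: $-6606$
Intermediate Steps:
$f{\left(T \right)} = -3 + T$
$t = 16$ ($t = \left(-4 + 0\right) \left(-4\right) = \left(-4\right) \left(-4\right) = 16$)
$f{\left(21 \right)} \left(\left(-6\right) \left(-2\right) t - 559\right) = \left(-3 + 21\right) \left(\left(-6\right) \left(-2\right) 16 - 559\right) = 18 \left(12 \cdot 16 - 559\right) = 18 \left(192 - 559\right) = 18 \left(-367\right) = -6606$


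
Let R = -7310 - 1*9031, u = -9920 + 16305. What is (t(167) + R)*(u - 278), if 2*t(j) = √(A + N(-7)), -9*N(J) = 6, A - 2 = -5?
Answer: -99794487 + 6107*I*√33/6 ≈ -9.9794e+7 + 5847.0*I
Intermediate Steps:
u = 6385
A = -3 (A = 2 - 5 = -3)
R = -16341 (R = -7310 - 9031 = -16341)
N(J) = -⅔ (N(J) = -⅑*6 = -⅔)
t(j) = I*√33/6 (t(j) = √(-3 - ⅔)/2 = √(-11/3)/2 = (I*√33/3)/2 = I*√33/6)
(t(167) + R)*(u - 278) = (I*√33/6 - 16341)*(6385 - 278) = (-16341 + I*√33/6)*6107 = -99794487 + 6107*I*√33/6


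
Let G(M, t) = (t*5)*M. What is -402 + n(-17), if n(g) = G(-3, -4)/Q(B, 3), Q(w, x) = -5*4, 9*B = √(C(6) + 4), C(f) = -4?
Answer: -405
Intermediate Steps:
G(M, t) = 5*M*t (G(M, t) = (5*t)*M = 5*M*t)
B = 0 (B = √(-4 + 4)/9 = √0/9 = (⅑)*0 = 0)
Q(w, x) = -20
n(g) = -3 (n(g) = (5*(-3)*(-4))/(-20) = 60*(-1/20) = -3)
-402 + n(-17) = -402 - 3 = -405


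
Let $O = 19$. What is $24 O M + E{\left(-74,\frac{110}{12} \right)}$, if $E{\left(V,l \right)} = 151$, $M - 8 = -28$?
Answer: $-8969$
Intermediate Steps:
$M = -20$ ($M = 8 - 28 = -20$)
$24 O M + E{\left(-74,\frac{110}{12} \right)} = 24 \cdot 19 \left(-20\right) + 151 = 456 \left(-20\right) + 151 = -9120 + 151 = -8969$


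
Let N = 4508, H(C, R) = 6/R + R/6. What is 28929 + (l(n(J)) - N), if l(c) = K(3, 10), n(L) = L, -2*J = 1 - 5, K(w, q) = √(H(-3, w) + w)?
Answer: 24421 + √22/2 ≈ 24423.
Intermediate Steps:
H(C, R) = 6/R + R/6 (H(C, R) = 6/R + R*(⅙) = 6/R + R/6)
K(w, q) = √(6/w + 7*w/6) (K(w, q) = √((6/w + w/6) + w) = √(6/w + 7*w/6))
J = 2 (J = -(1 - 5)/2 = -½*(-4) = 2)
l(c) = √22/2 (l(c) = √(42*3 + 216/3)/6 = √(126 + 216*(⅓))/6 = √(126 + 72)/6 = √198/6 = (3*√22)/6 = √22/2)
28929 + (l(n(J)) - N) = 28929 + (√22/2 - 1*4508) = 28929 + (√22/2 - 4508) = 28929 + (-4508 + √22/2) = 24421 + √22/2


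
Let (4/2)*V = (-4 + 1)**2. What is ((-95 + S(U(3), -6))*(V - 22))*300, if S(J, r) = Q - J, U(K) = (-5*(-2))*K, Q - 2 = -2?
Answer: 656250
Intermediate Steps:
Q = 0 (Q = 2 - 2 = 0)
U(K) = 10*K
S(J, r) = -J (S(J, r) = 0 - J = -J)
V = 9/2 (V = (-4 + 1)**2/2 = (1/2)*(-3)**2 = (1/2)*9 = 9/2 ≈ 4.5000)
((-95 + S(U(3), -6))*(V - 22))*300 = ((-95 - 10*3)*(9/2 - 22))*300 = ((-95 - 1*30)*(-35/2))*300 = ((-95 - 30)*(-35/2))*300 = -125*(-35/2)*300 = (4375/2)*300 = 656250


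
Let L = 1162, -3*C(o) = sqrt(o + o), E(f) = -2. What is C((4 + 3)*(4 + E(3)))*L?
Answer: -2324*sqrt(7)/3 ≈ -2049.6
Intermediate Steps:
C(o) = -sqrt(2)*sqrt(o)/3 (C(o) = -sqrt(o + o)/3 = -sqrt(2)*sqrt(o)/3)
C((4 + 3)*(4 + E(3)))*L = -sqrt(2)*sqrt((4 + 3)*(4 - 2))/3*1162 = -sqrt(2)*sqrt(7*2)/3*1162 = -sqrt(2)*sqrt(14)/3*1162 = -2*sqrt(7)/3*1162 = -2324*sqrt(7)/3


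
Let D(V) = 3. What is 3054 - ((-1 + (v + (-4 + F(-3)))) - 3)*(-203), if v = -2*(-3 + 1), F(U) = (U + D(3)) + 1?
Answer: 2445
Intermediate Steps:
F(U) = 4 + U (F(U) = (U + 3) + 1 = (3 + U) + 1 = 4 + U)
v = 4 (v = -2*(-2) = 4)
3054 - ((-1 + (v + (-4 + F(-3)))) - 3)*(-203) = 3054 - ((-1 + (4 + (-4 + (4 - 3)))) - 3)*(-203) = 3054 - ((-1 + (4 + (-4 + 1))) - 3)*(-203) = 3054 - ((-1 + (4 - 3)) - 3)*(-203) = 3054 - ((-1 + 1) - 3)*(-203) = 3054 - (0 - 3)*(-203) = 3054 - (-3)*(-203) = 3054 - 1*609 = 3054 - 609 = 2445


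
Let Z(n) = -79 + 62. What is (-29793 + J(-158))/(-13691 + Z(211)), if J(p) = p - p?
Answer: 29793/13708 ≈ 2.1734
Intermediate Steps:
Z(n) = -17
J(p) = 0
(-29793 + J(-158))/(-13691 + Z(211)) = (-29793 + 0)/(-13691 - 17) = -29793/(-13708) = -29793*(-1/13708) = 29793/13708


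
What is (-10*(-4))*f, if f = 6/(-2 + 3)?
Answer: 240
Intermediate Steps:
f = 6 (f = 6/1 = 6*1 = 6)
(-10*(-4))*f = -10*(-4)*6 = 40*6 = 240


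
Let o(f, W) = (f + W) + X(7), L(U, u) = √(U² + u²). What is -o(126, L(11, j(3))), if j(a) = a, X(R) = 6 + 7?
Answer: -139 - √130 ≈ -150.40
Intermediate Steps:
X(R) = 13
o(f, W) = 13 + W + f (o(f, W) = (f + W) + 13 = (W + f) + 13 = 13 + W + f)
-o(126, L(11, j(3))) = -(13 + √(11² + 3²) + 126) = -(13 + √(121 + 9) + 126) = -(13 + √130 + 126) = -(139 + √130) = -139 - √130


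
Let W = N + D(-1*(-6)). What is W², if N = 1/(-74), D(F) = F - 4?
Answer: 21609/5476 ≈ 3.9461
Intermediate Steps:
D(F) = -4 + F
N = -1/74 ≈ -0.013514
W = 147/74 (W = -1/74 + (-4 - 1*(-6)) = -1/74 + (-4 + 6) = -1/74 + 2 = 147/74 ≈ 1.9865)
W² = (147/74)² = 21609/5476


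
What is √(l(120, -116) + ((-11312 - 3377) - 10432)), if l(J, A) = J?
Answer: I*√25001 ≈ 158.12*I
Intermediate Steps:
√(l(120, -116) + ((-11312 - 3377) - 10432)) = √(120 + ((-11312 - 3377) - 10432)) = √(120 + (-14689 - 10432)) = √(120 - 25121) = √(-25001) = I*√25001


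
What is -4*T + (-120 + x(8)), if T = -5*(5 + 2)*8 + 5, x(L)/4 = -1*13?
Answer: 928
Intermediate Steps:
x(L) = -52 (x(L) = 4*(-1*13) = 4*(-13) = -52)
T = -275 (T = -5*7*8 + 5 = -35*8 + 5 = -280 + 5 = -275)
-4*T + (-120 + x(8)) = -4*(-275) + (-120 - 52) = 1100 - 172 = 928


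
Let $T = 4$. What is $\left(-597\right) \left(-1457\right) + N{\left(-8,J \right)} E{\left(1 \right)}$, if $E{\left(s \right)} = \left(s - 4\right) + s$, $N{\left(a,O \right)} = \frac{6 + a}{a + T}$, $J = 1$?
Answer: $869828$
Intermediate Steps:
$N{\left(a,O \right)} = \frac{6 + a}{4 + a}$ ($N{\left(a,O \right)} = \frac{6 + a}{a + 4} = \frac{6 + a}{4 + a}$)
$E{\left(s \right)} = -4 + 2 s$ ($E{\left(s \right)} = \left(-4 + s\right) + s = -4 + 2 s$)
$\left(-597\right) \left(-1457\right) + N{\left(-8,J \right)} E{\left(1 \right)} = \left(-597\right) \left(-1457\right) + \frac{6 - 8}{4 - 8} \left(-4 + 2 \cdot 1\right) = 869829 + \frac{1}{-4} \left(-2\right) \left(-4 + 2\right) = 869829 + \left(- \frac{1}{4}\right) \left(-2\right) \left(-2\right) = 869829 + \frac{1}{2} \left(-2\right) = 869829 - 1 = 869828$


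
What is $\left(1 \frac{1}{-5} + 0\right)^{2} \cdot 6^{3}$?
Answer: $\frac{216}{25} \approx 8.64$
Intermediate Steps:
$\left(1 \frac{1}{-5} + 0\right)^{2} \cdot 6^{3} = \left(1 \left(- \frac{1}{5}\right) + 0\right)^{2} \cdot 216 = \left(- \frac{1}{5} + 0\right)^{2} \cdot 216 = \left(- \frac{1}{5}\right)^{2} \cdot 216 = \frac{1}{25} \cdot 216 = \frac{216}{25}$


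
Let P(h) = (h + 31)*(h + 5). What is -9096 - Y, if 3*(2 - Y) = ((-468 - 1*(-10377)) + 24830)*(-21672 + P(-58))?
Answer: -234393131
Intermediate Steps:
P(h) = (5 + h)*(31 + h) (P(h) = (31 + h)*(5 + h) = (5 + h)*(31 + h))
Y = 234384035 (Y = 2 - ((-468 - 1*(-10377)) + 24830)*(-21672 + (155 + (-58)² + 36*(-58)))/3 = 2 - ((-468 + 10377) + 24830)*(-21672 + (155 + 3364 - 2088))/3 = 2 - (9909 + 24830)*(-21672 + 1431)/3 = 2 - 34739*(-20241)/3 = 2 - ⅓*(-703152099) = 2 + 234384033 = 234384035)
-9096 - Y = -9096 - 1*234384035 = -9096 - 234384035 = -234393131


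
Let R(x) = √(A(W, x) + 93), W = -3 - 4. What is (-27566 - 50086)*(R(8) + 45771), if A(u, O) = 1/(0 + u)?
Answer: -3554209692 - 388260*√182/7 ≈ -3.5550e+9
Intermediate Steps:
W = -7
A(u, O) = 1/u
R(x) = 5*√182/7 (R(x) = √(1/(-7) + 93) = √(-⅐ + 93) = √(650/7) = 5*√182/7)
(-27566 - 50086)*(R(8) + 45771) = (-27566 - 50086)*(5*√182/7 + 45771) = -77652*(45771 + 5*√182/7) = -3554209692 - 388260*√182/7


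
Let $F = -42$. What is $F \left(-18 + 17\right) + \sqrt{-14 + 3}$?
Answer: $42 + i \sqrt{11} \approx 42.0 + 3.3166 i$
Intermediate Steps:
$F \left(-18 + 17\right) + \sqrt{-14 + 3} = - 42 \left(-18 + 17\right) + \sqrt{-14 + 3} = \left(-42\right) \left(-1\right) + \sqrt{-11} = 42 + i \sqrt{11}$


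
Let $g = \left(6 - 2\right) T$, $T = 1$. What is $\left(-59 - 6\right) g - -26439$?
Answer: $26179$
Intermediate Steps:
$g = 4$ ($g = \left(6 - 2\right) 1 = 4 \cdot 1 = 4$)
$\left(-59 - 6\right) g - -26439 = \left(-59 - 6\right) 4 - -26439 = \left(-65\right) 4 + 26439 = -260 + 26439 = 26179$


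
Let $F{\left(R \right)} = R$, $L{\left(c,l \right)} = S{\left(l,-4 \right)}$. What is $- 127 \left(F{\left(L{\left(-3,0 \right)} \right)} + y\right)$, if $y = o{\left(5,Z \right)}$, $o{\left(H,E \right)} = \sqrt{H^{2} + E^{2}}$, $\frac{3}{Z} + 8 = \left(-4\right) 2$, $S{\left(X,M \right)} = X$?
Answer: $- \frac{127 \sqrt{6409}}{16} \approx -635.45$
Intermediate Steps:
$L{\left(c,l \right)} = l$
$Z = - \frac{3}{16}$ ($Z = \frac{3}{-8 - 8} = \frac{3}{-16} = 3 \left(- \frac{1}{16}\right) = - \frac{3}{16} \approx -0.1875$)
$o{\left(H,E \right)} = \sqrt{E^{2} + H^{2}}$
$y = \frac{\sqrt{6409}}{16}$ ($y = \sqrt{\left(- \frac{3}{16}\right)^{2} + 5^{2}} = \sqrt{\frac{9}{256} + 25} = \sqrt{\frac{6409}{256}} = \frac{\sqrt{6409}}{16} \approx 5.0035$)
$- 127 \left(F{\left(L{\left(-3,0 \right)} \right)} + y\right) = - 127 \left(0 + \frac{\sqrt{6409}}{16}\right) = - 127 \frac{\sqrt{6409}}{16} = - \frac{127 \sqrt{6409}}{16}$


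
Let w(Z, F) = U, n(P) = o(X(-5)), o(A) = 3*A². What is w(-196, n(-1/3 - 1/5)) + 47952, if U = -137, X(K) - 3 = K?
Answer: 47815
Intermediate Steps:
X(K) = 3 + K
n(P) = 12 (n(P) = 3*(3 - 5)² = 3*(-2)² = 3*4 = 12)
w(Z, F) = -137
w(-196, n(-1/3 - 1/5)) + 47952 = -137 + 47952 = 47815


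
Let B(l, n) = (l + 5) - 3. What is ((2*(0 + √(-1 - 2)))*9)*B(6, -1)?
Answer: 144*I*√3 ≈ 249.42*I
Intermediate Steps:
B(l, n) = 2 + l (B(l, n) = (5 + l) - 3 = 2 + l)
((2*(0 + √(-1 - 2)))*9)*B(6, -1) = ((2*(0 + √(-1 - 2)))*9)*(2 + 6) = ((2*(0 + √(-3)))*9)*8 = ((2*(0 + I*√3))*9)*8 = ((2*(I*√3))*9)*8 = ((2*I*√3)*9)*8 = (18*I*√3)*8 = 144*I*√3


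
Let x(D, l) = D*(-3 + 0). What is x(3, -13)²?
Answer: 81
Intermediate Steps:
x(D, l) = -3*D (x(D, l) = D*(-3) = -3*D)
x(3, -13)² = (-3*3)² = (-9)² = 81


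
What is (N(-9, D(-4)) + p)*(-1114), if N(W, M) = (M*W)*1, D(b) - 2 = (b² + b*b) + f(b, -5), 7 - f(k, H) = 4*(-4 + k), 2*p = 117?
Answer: 666729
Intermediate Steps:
p = 117/2 (p = (½)*117 = 117/2 ≈ 58.500)
f(k, H) = 23 - 4*k (f(k, H) = 7 - 4*(-4 + k) = 7 - (-16 + 4*k) = 7 + (16 - 4*k) = 23 - 4*k)
D(b) = 25 - 4*b + 2*b² (D(b) = 2 + ((b² + b*b) + (23 - 4*b)) = 2 + ((b² + b²) + (23 - 4*b)) = 2 + (2*b² + (23 - 4*b)) = 2 + (23 - 4*b + 2*b²) = 25 - 4*b + 2*b²)
N(W, M) = M*W
(N(-9, D(-4)) + p)*(-1114) = ((25 - 4*(-4) + 2*(-4)²)*(-9) + 117/2)*(-1114) = ((25 + 16 + 2*16)*(-9) + 117/2)*(-1114) = ((25 + 16 + 32)*(-9) + 117/2)*(-1114) = (73*(-9) + 117/2)*(-1114) = (-657 + 117/2)*(-1114) = -1197/2*(-1114) = 666729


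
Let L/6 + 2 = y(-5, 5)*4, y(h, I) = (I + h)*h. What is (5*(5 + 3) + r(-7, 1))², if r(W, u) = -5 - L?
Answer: 2209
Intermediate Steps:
y(h, I) = h*(I + h)
L = -12 (L = -12 + 6*(-5*(5 - 5)*4) = -12 + 6*(-5*0*4) = -12 + 6*(0*4) = -12 + 6*0 = -12 + 0 = -12)
r(W, u) = 7 (r(W, u) = -5 - 1*(-12) = -5 + 12 = 7)
(5*(5 + 3) + r(-7, 1))² = (5*(5 + 3) + 7)² = (5*8 + 7)² = (40 + 7)² = 47² = 2209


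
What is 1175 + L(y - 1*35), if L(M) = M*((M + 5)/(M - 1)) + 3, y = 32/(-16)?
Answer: 21790/19 ≈ 1146.8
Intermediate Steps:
y = -2 (y = 32*(-1/16) = -2)
L(M) = 3 + M*(5 + M)/(-1 + M) (L(M) = M*((5 + M)/(-1 + M)) + 3 = M*(5 + M)/(-1 + M) + 3 = 3 + M*(5 + M)/(-1 + M))
1175 + L(y - 1*35) = 1175 + (-3 + (-2 - 1*35)² + 8*(-2 - 1*35))/(-1 + (-2 - 1*35)) = 1175 + (-3 + (-2 - 35)² + 8*(-2 - 35))/(-1 + (-2 - 35)) = 1175 + (-3 + (-37)² + 8*(-37))/(-1 - 37) = 1175 + (-3 + 1369 - 296)/(-38) = 1175 - 1/38*1070 = 1175 - 535/19 = 21790/19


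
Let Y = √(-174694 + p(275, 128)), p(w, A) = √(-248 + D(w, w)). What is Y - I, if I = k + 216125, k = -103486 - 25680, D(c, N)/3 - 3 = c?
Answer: -86959 + I*√(174694 - √586) ≈ -86959.0 + 417.94*I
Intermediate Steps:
D(c, N) = 9 + 3*c
k = -129166
p(w, A) = √(-239 + 3*w) (p(w, A) = √(-248 + (9 + 3*w)) = √(-239 + 3*w))
I = 86959 (I = -129166 + 216125 = 86959)
Y = √(-174694 + √586) (Y = √(-174694 + √(-239 + 3*275)) = √(-174694 + √(-239 + 825)) = √(-174694 + √586) ≈ 417.94*I)
Y - I = √(-174694 + √586) - 1*86959 = √(-174694 + √586) - 86959 = -86959 + √(-174694 + √586)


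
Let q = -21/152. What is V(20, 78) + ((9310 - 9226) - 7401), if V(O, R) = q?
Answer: -1112205/152 ≈ -7317.1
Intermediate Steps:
q = -21/152 (q = -21*1/152 = -21/152 ≈ -0.13816)
V(O, R) = -21/152
V(20, 78) + ((9310 - 9226) - 7401) = -21/152 + ((9310 - 9226) - 7401) = -21/152 + (84 - 7401) = -21/152 - 7317 = -1112205/152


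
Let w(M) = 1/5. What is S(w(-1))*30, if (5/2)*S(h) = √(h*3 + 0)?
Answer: 12*√15/5 ≈ 9.2952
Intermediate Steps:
w(M) = ⅕
S(h) = 2*√3*√h/5 (S(h) = 2*√(h*3 + 0)/5 = 2*√(3*h + 0)/5 = 2*√(3*h)/5 = 2*(√3*√h)/5 = 2*√3*√h/5)
S(w(-1))*30 = (2*√3*√(⅕)/5)*30 = (2*√3*(√5/5)/5)*30 = (2*√15/25)*30 = 12*√15/5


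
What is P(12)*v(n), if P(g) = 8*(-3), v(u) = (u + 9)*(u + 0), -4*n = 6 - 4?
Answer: 102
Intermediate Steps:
n = -½ (n = -(6 - 4)/4 = -¼*2 = -½ ≈ -0.50000)
v(u) = u*(9 + u) (v(u) = (9 + u)*u = u*(9 + u))
P(g) = -24
P(12)*v(n) = -(-12)*(9 - ½) = -(-12)*17/2 = -24*(-17/4) = 102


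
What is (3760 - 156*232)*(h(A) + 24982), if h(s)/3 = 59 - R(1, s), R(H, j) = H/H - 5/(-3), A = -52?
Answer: -815697232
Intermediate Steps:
R(H, j) = 8/3 (R(H, j) = 1 - 5*(-⅓) = 1 + 5/3 = 8/3)
h(s) = 169 (h(s) = 3*(59 - 1*8/3) = 3*(59 - 8/3) = 3*(169/3) = 169)
(3760 - 156*232)*(h(A) + 24982) = (3760 - 156*232)*(169 + 24982) = (3760 - 36192)*25151 = -32432*25151 = -815697232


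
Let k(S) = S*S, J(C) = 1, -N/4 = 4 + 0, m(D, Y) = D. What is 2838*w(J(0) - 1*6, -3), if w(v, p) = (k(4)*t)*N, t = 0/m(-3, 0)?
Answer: 0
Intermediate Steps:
N = -16 (N = -4*(4 + 0) = -4*4 = -16)
k(S) = S²
t = 0 (t = 0/(-3) = 0*(-⅓) = 0)
w(v, p) = 0 (w(v, p) = (4²*0)*(-16) = (16*0)*(-16) = 0*(-16) = 0)
2838*w(J(0) - 1*6, -3) = 2838*0 = 0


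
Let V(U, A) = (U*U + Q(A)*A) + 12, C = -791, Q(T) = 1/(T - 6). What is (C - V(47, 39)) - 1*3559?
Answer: -72294/11 ≈ -6572.2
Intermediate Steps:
Q(T) = 1/(-6 + T)
V(U, A) = 12 + U² + A/(-6 + A) (V(U, A) = (U*U + A/(-6 + A)) + 12 = (U² + A/(-6 + A)) + 12 = 12 + U² + A/(-6 + A))
(C - V(47, 39)) - 1*3559 = (-791 - (39 + (-6 + 39)*(12 + 47²))/(-6 + 39)) - 1*3559 = (-791 - (39 + 33*(12 + 2209))/33) - 3559 = (-791 - (39 + 33*2221)/33) - 3559 = (-791 - (39 + 73293)/33) - 3559 = (-791 - 73332/33) - 3559 = (-791 - 1*24444/11) - 3559 = (-791 - 24444/11) - 3559 = -33145/11 - 3559 = -72294/11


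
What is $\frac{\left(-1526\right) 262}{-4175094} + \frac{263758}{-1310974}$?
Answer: $- \frac{2944241359}{27925712661} \approx -0.10543$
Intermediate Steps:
$\frac{\left(-1526\right) 262}{-4175094} + \frac{263758}{-1310974} = \left(-399812\right) \left(- \frac{1}{4175094}\right) + 263758 \left(- \frac{1}{1310974}\right) = \frac{28558}{298221} - \frac{131879}{655487} = - \frac{2944241359}{27925712661}$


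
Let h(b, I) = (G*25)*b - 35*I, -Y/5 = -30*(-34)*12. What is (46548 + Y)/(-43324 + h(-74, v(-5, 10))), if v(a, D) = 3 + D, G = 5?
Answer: 14652/53029 ≈ 0.27630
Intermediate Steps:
Y = -61200 (Y = -5*(-30*(-34))*12 = -5100*12 = -5*12240 = -61200)
h(b, I) = -35*I + 125*b (h(b, I) = (5*25)*b - 35*I = 125*b - 35*I = -35*I + 125*b)
(46548 + Y)/(-43324 + h(-74, v(-5, 10))) = (46548 - 61200)/(-43324 + (-35*(3 + 10) + 125*(-74))) = -14652/(-43324 + (-35*13 - 9250)) = -14652/(-43324 + (-455 - 9250)) = -14652/(-43324 - 9705) = -14652/(-53029) = -14652*(-1/53029) = 14652/53029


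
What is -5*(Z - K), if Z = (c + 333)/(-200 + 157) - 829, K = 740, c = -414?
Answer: 336930/43 ≈ 7835.6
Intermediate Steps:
Z = -35566/43 (Z = (-414 + 333)/(-200 + 157) - 829 = -81/(-43) - 829 = -81*(-1/43) - 829 = 81/43 - 829 = -35566/43 ≈ -827.12)
-5*(Z - K) = -5*(-35566/43 - 1*740) = -5*(-35566/43 - 740) = -5*(-67386/43) = 336930/43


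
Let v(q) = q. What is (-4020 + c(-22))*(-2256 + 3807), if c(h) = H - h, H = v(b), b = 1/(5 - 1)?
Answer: -24802041/4 ≈ -6.2005e+6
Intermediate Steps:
b = ¼ (b = 1/4 = ¼ ≈ 0.25000)
H = ¼ ≈ 0.25000
c(h) = ¼ - h
(-4020 + c(-22))*(-2256 + 3807) = (-4020 + (¼ - 1*(-22)))*(-2256 + 3807) = (-4020 + (¼ + 22))*1551 = (-4020 + 89/4)*1551 = -15991/4*1551 = -24802041/4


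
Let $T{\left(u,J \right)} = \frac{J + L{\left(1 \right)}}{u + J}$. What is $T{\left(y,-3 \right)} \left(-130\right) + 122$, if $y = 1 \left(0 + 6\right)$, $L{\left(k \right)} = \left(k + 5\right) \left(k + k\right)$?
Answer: $-268$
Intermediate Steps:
$L{\left(k \right)} = 2 k \left(5 + k\right)$ ($L{\left(k \right)} = \left(5 + k\right) 2 k = 2 k \left(5 + k\right)$)
$y = 6$ ($y = 1 \cdot 6 = 6$)
$T{\left(u,J \right)} = \frac{12 + J}{J + u}$ ($T{\left(u,J \right)} = \frac{J + 2 \cdot 1 \left(5 + 1\right)}{u + J} = \frac{J + 2 \cdot 1 \cdot 6}{J + u} = \frac{J + 12}{J + u} = \frac{12 + J}{J + u}$)
$T{\left(y,-3 \right)} \left(-130\right) + 122 = \frac{12 - 3}{-3 + 6} \left(-130\right) + 122 = \frac{1}{3} \cdot 9 \left(-130\right) + 122 = 3 \left(-130\right) + 122 = -390 + 122 = -268$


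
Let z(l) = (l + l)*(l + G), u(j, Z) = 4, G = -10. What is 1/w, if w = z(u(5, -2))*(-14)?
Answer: 1/672 ≈ 0.0014881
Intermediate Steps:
z(l) = 2*l*(-10 + l) (z(l) = (l + l)*(l - 10) = (2*l)*(-10 + l) = 2*l*(-10 + l))
w = 672 (w = (2*4*(-10 + 4))*(-14) = (2*4*(-6))*(-14) = -48*(-14) = 672)
1/w = 1/672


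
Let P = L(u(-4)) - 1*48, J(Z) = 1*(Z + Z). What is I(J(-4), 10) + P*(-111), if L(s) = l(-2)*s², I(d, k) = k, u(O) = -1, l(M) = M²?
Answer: 4894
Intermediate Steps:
J(Z) = 2*Z (J(Z) = 1*(2*Z) = 2*Z)
L(s) = 4*s² (L(s) = (-2)²*s² = 4*s²)
P = -44 (P = 4*(-1)² - 1*48 = 4*1 - 48 = 4 - 48 = -44)
I(J(-4), 10) + P*(-111) = 10 - 44*(-111) = 10 + 4884 = 4894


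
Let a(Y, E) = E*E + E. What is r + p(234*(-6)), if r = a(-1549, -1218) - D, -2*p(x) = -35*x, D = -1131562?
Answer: 2589298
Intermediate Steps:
a(Y, E) = E + E² (a(Y, E) = E² + E = E + E²)
p(x) = 35*x/2 (p(x) = -(-35)*x/2 = 35*x/2)
r = 2613868 (r = -1218*(1 - 1218) - 1*(-1131562) = -1218*(-1217) + 1131562 = 1482306 + 1131562 = 2613868)
r + p(234*(-6)) = 2613868 + 35*(234*(-6))/2 = 2613868 + (35/2)*(-1404) = 2613868 - 24570 = 2589298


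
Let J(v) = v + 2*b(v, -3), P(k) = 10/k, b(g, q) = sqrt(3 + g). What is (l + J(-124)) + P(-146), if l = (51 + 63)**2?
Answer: 939651/73 + 22*I ≈ 12872.0 + 22.0*I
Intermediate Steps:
l = 12996 (l = 114**2 = 12996)
J(v) = v + 2*sqrt(3 + v)
(l + J(-124)) + P(-146) = (12996 + (-124 + 2*sqrt(3 - 124))) + 10/(-146) = (12996 + (-124 + 2*sqrt(-121))) + 10*(-1/146) = (12996 + (-124 + 2*(11*I))) - 5/73 = (12996 + (-124 + 22*I)) - 5/73 = (12872 + 22*I) - 5/73 = 939651/73 + 22*I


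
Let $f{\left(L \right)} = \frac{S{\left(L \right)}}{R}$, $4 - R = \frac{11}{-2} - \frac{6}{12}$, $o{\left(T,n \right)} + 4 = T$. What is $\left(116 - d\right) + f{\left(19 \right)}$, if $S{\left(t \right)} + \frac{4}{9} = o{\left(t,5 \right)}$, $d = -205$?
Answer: $\frac{29021}{90} \approx 322.46$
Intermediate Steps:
$o{\left(T,n \right)} = -4 + T$
$R = 10$ ($R = 4 - \left(\frac{11}{-2} - \frac{6}{12}\right) = 4 - \left(11 \left(- \frac{1}{2}\right) - \frac{1}{2}\right) = 4 - \left(- \frac{11}{2} - \frac{1}{2}\right) = 4 - -6 = 4 + 6 = 10$)
$S{\left(t \right)} = - \frac{40}{9} + t$ ($S{\left(t \right)} = - \frac{4}{9} + \left(-4 + t\right) = - \frac{40}{9} + t$)
$f{\left(L \right)} = - \frac{4}{9} + \frac{L}{10}$ ($f{\left(L \right)} = \frac{- \frac{40}{9} + L}{10} = \left(- \frac{40}{9} + L\right) \frac{1}{10} = - \frac{4}{9} + \frac{L}{10}$)
$\left(116 - d\right) + f{\left(19 \right)} = \left(116 - -205\right) + \left(- \frac{4}{9} + \frac{1}{10} \cdot 19\right) = \left(116 + 205\right) + \left(- \frac{4}{9} + \frac{19}{10}\right) = 321 + \frac{131}{90} = \frac{29021}{90}$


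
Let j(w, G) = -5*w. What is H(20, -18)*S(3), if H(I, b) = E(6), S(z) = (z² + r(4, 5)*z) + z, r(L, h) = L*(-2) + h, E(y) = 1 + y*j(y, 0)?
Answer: -537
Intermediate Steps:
E(y) = 1 - 5*y² (E(y) = 1 + y*(-5*y) = 1 - 5*y²)
r(L, h) = h - 2*L (r(L, h) = -2*L + h = h - 2*L)
S(z) = z² - 2*z (S(z) = (z² + (5 - 2*4)*z) + z = (z² + (5 - 8)*z) + z = (z² - 3*z) + z = z² - 2*z)
H(I, b) = -179 (H(I, b) = 1 - 5*6² = 1 - 5*36 = 1 - 180 = -179)
H(20, -18)*S(3) = -537*(-2 + 3) = -537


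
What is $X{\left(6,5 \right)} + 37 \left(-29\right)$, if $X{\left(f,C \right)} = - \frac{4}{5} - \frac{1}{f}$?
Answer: $- \frac{32219}{30} \approx -1074.0$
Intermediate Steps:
$X{\left(f,C \right)} = - \frac{4}{5} - \frac{1}{f}$ ($X{\left(f,C \right)} = \left(-4\right) \frac{1}{5} - \frac{1}{f} = - \frac{4}{5} - \frac{1}{f}$)
$X{\left(6,5 \right)} + 37 \left(-29\right) = \left(- \frac{4}{5} - \frac{1}{6}\right) + 37 \left(-29\right) = \left(- \frac{4}{5} - \frac{1}{6}\right) - 1073 = - \frac{29}{30} - 1073 = - \frac{32219}{30}$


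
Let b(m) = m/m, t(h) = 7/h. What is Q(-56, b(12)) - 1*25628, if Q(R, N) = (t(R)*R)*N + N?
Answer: -25620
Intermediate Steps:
b(m) = 1
Q(R, N) = 8*N (Q(R, N) = ((7/R)*R)*N + N = 7*N + N = 8*N)
Q(-56, b(12)) - 1*25628 = 8*1 - 1*25628 = 8 - 25628 = -25620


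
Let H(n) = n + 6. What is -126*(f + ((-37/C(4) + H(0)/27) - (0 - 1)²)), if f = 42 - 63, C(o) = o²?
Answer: 24283/8 ≈ 3035.4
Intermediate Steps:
H(n) = 6 + n
f = -21
-126*(f + ((-37/C(4) + H(0)/27) - (0 - 1)²)) = -126*(-21 + ((-37/(4²) + (6 + 0)/27) - (0 - 1)²)) = -126*(-21 + ((-37/16 + 6*(1/27)) - 1*(-1)²)) = -126*(-21 + ((-37*1/16 + 2/9) - 1*1)) = -126*(-21 + ((-37/16 + 2/9) - 1)) = -126*(-21 + (-301/144 - 1)) = -126*(-21 - 445/144) = -126*(-3469/144) = 24283/8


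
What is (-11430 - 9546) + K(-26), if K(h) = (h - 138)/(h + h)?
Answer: -272647/13 ≈ -20973.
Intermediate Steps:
K(h) = (-138 + h)/(2*h) (K(h) = (-138 + h)/((2*h)) = (-138 + h)*(1/(2*h)) = (-138 + h)/(2*h))
(-11430 - 9546) + K(-26) = (-11430 - 9546) + (½)*(-138 - 26)/(-26) = -20976 + (½)*(-1/26)*(-164) = -20976 + 41/13 = -272647/13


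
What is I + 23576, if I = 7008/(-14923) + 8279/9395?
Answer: 3305450275317/140201585 ≈ 23576.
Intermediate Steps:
I = 57707357/140201585 (I = 7008*(-1/14923) + 8279*(1/9395) = -7008/14923 + 8279/9395 = 57707357/140201585 ≈ 0.41160)
I + 23576 = 57707357/140201585 + 23576 = 3305450275317/140201585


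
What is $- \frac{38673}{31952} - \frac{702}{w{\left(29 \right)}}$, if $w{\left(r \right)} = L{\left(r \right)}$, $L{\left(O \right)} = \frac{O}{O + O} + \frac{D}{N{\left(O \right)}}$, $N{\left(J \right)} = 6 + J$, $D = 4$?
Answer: $- \frac{1571784219}{1373936} \approx -1144.0$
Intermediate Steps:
$L{\left(O \right)} = \frac{1}{2} + \frac{4}{6 + O}$ ($L{\left(O \right)} = \frac{O}{O + O} + \frac{4}{6 + O} = \frac{O}{2 O} + \frac{4}{6 + O} = O \frac{1}{2 O} + \frac{4}{6 + O} = \frac{1}{2} + \frac{4}{6 + O}$)
$w{\left(r \right)} = \frac{14 + r}{2 \left(6 + r\right)}$
$- \frac{38673}{31952} - \frac{702}{w{\left(29 \right)}} = - \frac{38673}{31952} - \frac{702}{\frac{1}{2} \frac{1}{6 + 29} \left(14 + 29\right)} = \left(-38673\right) \frac{1}{31952} - \frac{702}{\frac{1}{2} \cdot \frac{1}{35} \cdot 43} = - \frac{38673}{31952} - \frac{702}{\frac{1}{2} \cdot \frac{1}{35} \cdot 43} = - \frac{38673}{31952} - \frac{702}{\frac{43}{70}} = - \frac{38673}{31952} - \frac{49140}{43} = - \frac{1571784219}{1373936}$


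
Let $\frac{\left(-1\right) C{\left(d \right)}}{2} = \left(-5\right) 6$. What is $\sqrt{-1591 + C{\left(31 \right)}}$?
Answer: $i \sqrt{1531} \approx 39.128 i$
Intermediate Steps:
$C{\left(d \right)} = 60$ ($C{\left(d \right)} = - 2 \left(\left(-5\right) 6\right) = \left(-2\right) \left(-30\right) = 60$)
$\sqrt{-1591 + C{\left(31 \right)}} = \sqrt{-1591 + 60} = \sqrt{-1531} = i \sqrt{1531}$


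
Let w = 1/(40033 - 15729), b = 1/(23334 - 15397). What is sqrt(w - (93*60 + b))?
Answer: I*sqrt(264841730236087729)/6889316 ≈ 74.699*I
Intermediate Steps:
b = 1/7937 ≈ 0.00012599
w = 1/24304 ≈ 4.1145e-5
sqrt(w - (93*60 + b)) = sqrt(1/24304 - (93*60 + 1/7937)) = sqrt(1/24304 - (5580 + 1/7937)) = sqrt(1/24304 - 1*44288461/7937) = sqrt(1/24304 - 44288461/7937) = sqrt(-1076386748207/192900848) = I*sqrt(264841730236087729)/6889316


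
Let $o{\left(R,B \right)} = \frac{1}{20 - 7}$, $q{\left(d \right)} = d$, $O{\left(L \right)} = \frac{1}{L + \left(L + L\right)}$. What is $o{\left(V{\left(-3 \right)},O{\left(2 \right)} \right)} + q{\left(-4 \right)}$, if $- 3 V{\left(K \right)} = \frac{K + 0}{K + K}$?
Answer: $- \frac{51}{13} \approx -3.9231$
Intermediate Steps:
$O{\left(L \right)} = \frac{1}{3 L}$ ($O{\left(L \right)} = \frac{1}{L + 2 L} = \frac{1}{3 L}$)
$V{\left(K \right)} = - \frac{1}{6}$ ($V{\left(K \right)} = - \frac{\left(K + 0\right) \frac{1}{K + K}}{3} = - \frac{K \frac{1}{2 K}}{3} = \left(- \frac{1}{3}\right) \frac{1}{2} = - \frac{1}{6}$)
$o{\left(R,B \right)} = \frac{1}{13}$
$o{\left(V{\left(-3 \right)},O{\left(2 \right)} \right)} + q{\left(-4 \right)} = \frac{1}{13} - 4 = - \frac{51}{13}$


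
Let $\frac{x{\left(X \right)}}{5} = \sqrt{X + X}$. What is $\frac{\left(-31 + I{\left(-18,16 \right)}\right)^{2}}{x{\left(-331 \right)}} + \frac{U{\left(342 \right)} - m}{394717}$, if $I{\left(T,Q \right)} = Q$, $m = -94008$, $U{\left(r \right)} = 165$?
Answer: $\frac{94173}{394717} - \frac{45 i \sqrt{662}}{662} \approx 0.23858 - 1.749 i$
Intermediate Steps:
$x{\left(X \right)} = 5 \sqrt{2} \sqrt{X}$ ($x{\left(X \right)} = 5 \sqrt{X + X} = 5 \sqrt{2 X} = 5 \sqrt{2} \sqrt{X}$)
$\frac{\left(-31 + I{\left(-18,16 \right)}\right)^{2}}{x{\left(-331 \right)}} + \frac{U{\left(342 \right)} - m}{394717} = \frac{\left(-31 + 16\right)^{2}}{5 \sqrt{2} \sqrt{-331}} + \frac{165 - -94008}{394717} = \frac{\left(-15\right)^{2}}{5 \sqrt{2} i \sqrt{331}} + \left(165 + 94008\right) \frac{1}{394717} = \frac{225}{5 i \sqrt{662}} + 94173 \cdot \frac{1}{394717} = 225 \left(- \frac{i \sqrt{662}}{3310}\right) + \frac{94173}{394717} = - \frac{45 i \sqrt{662}}{662} + \frac{94173}{394717} = \frac{94173}{394717} - \frac{45 i \sqrt{662}}{662}$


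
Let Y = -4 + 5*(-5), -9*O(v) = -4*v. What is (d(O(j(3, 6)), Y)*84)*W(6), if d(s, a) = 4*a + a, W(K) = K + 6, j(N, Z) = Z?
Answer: -146160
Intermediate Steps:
O(v) = 4*v/9 (O(v) = -(-4)*v/9 = 4*v/9)
W(K) = 6 + K
Y = -29 (Y = -4 - 25 = -29)
d(s, a) = 5*a
(d(O(j(3, 6)), Y)*84)*W(6) = ((5*(-29))*84)*(6 + 6) = -145*84*12 = -12180*12 = -146160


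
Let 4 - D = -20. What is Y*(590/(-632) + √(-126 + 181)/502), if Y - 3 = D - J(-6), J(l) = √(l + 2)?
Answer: (-74045 + 158*√55)*(27 - 2*I)/79316 ≈ -24.807 + 1.8375*I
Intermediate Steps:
D = 24 (D = 4 - 1*(-20) = 4 + 20 = 24)
J(l) = √(2 + l)
Y = 27 - 2*I (Y = 3 + (24 - √(2 - 6)) = 3 + (24 - √(-4)) = 3 + (24 - 2*I) = 27 - 2*I ≈ 27.0 - 2.0*I)
Y*(590/(-632) + √(-126 + 181)/502) = (27 - 2*I)*(590/(-632) + √(-126 + 181)/502) = (27 - 2*I)*(590*(-1/632) + √55*(1/502)) = (27 - 2*I)*(-295/316 + √55/502)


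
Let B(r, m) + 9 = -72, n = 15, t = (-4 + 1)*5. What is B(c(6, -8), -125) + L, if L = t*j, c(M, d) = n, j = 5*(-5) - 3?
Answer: 339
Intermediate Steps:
t = -15 (t = -3*5 = -15)
j = -28 (j = -25 - 3 = -28)
c(M, d) = 15
B(r, m) = -81 (B(r, m) = -9 - 72 = -81)
L = 420 (L = -15*(-28) = 420)
B(c(6, -8), -125) + L = -81 + 420 = 339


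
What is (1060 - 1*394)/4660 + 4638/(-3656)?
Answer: -2397273/2129620 ≈ -1.1257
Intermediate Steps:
(1060 - 1*394)/4660 + 4638/(-3656) = (1060 - 394)*(1/4660) + 4638*(-1/3656) = 666*(1/4660) - 2319/1828 = 333/2330 - 2319/1828 = -2397273/2129620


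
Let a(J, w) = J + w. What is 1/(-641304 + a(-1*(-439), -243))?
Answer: -1/641108 ≈ -1.5598e-6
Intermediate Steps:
1/(-641304 + a(-1*(-439), -243)) = 1/(-641304 + (-1*(-439) - 243)) = 1/(-641304 + (439 - 243)) = 1/(-641304 + 196) = 1/(-641108) = -1/641108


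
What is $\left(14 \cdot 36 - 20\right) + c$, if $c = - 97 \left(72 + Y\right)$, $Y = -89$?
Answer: $2133$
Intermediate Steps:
$c = 1649$ ($c = - 97 \left(72 - 89\right) = \left(-97\right) \left(-17\right) = 1649$)
$\left(14 \cdot 36 - 20\right) + c = \left(14 \cdot 36 - 20\right) + 1649 = \left(504 - 20\right) + 1649 = 484 + 1649 = 2133$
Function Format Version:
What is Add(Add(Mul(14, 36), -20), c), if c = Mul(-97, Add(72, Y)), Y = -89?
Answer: 2133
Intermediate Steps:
c = 1649 (c = Mul(-97, Add(72, -89)) = Mul(-97, -17) = 1649)
Add(Add(Mul(14, 36), -20), c) = Add(Add(Mul(14, 36), -20), 1649) = Add(Add(504, -20), 1649) = Add(484, 1649) = 2133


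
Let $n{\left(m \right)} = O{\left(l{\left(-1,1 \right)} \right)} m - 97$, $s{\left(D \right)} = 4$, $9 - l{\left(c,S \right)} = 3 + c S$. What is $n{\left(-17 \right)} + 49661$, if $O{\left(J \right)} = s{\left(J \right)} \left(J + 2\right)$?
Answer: $48952$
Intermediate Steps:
$l{\left(c,S \right)} = 6 - S c$ ($l{\left(c,S \right)} = 9 - \left(3 + c S\right) = 9 - \left(3 + S c\right) = 6 - S c$)
$O{\left(J \right)} = 8 + 4 J$ ($O{\left(J \right)} = 4 \left(J + 2\right) = 4 \left(2 + J\right) = 8 + 4 J$)
$n{\left(m \right)} = -97 + 36 m$ ($n{\left(m \right)} = \left(8 + 4 \left(6 - 1 \left(-1\right)\right)\right) m - 97 = \left(8 + 4 \left(6 + 1\right)\right) m - 97 = \left(8 + 4 \cdot 7\right) m - 97 = \left(8 + 28\right) m - 97 = 36 m - 97 = -97 + 36 m$)
$n{\left(-17 \right)} + 49661 = \left(-97 + 36 \left(-17\right)\right) + 49661 = \left(-97 - 612\right) + 49661 = -709 + 49661 = 48952$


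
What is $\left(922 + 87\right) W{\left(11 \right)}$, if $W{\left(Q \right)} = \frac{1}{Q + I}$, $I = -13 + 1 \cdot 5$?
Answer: $\frac{1009}{3} \approx 336.33$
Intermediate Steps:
$I = -8$ ($I = -13 + 5 = -8$)
$W{\left(Q \right)} = \frac{1}{-8 + Q}$ ($W{\left(Q \right)} = \frac{1}{Q - 8} = \frac{1}{-8 + Q}$)
$\left(922 + 87\right) W{\left(11 \right)} = \frac{922 + 87}{-8 + 11} = \frac{1009}{3}$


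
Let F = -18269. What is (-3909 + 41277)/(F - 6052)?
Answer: -12456/8107 ≈ -1.5364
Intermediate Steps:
(-3909 + 41277)/(F - 6052) = (-3909 + 41277)/(-18269 - 6052) = 37368/(-24321) = 37368*(-1/24321) = -12456/8107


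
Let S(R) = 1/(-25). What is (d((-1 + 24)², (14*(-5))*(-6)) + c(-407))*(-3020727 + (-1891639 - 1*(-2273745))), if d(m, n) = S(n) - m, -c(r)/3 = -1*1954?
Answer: -351791506204/25 ≈ -1.4072e+10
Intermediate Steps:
S(R) = -1/25
c(r) = 5862 (c(r) = -(-3)*1954 = -3*(-1954) = 5862)
d(m, n) = -1/25 - m
(d((-1 + 24)², (14*(-5))*(-6)) + c(-407))*(-3020727 + (-1891639 - 1*(-2273745))) = ((-1/25 - (-1 + 24)²) + 5862)*(-3020727 + (-1891639 - 1*(-2273745))) = ((-1/25 - 1*23²) + 5862)*(-3020727 + (-1891639 + 2273745)) = ((-1/25 - 1*529) + 5862)*(-3020727 + 382106) = ((-1/25 - 529) + 5862)*(-2638621) = (-13226/25 + 5862)*(-2638621) = (133324/25)*(-2638621) = -351791506204/25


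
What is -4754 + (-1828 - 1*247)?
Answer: -6829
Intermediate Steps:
-4754 + (-1828 - 1*247) = -4754 + (-1828 - 247) = -4754 - 2075 = -6829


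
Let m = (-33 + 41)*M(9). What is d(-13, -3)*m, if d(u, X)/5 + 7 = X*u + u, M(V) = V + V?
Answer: 13680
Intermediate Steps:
M(V) = 2*V
d(u, X) = -35 + 5*u + 5*X*u (d(u, X) = -35 + 5*(X*u + u) = -35 + 5*(u + X*u) = -35 + (5*u + 5*X*u) = -35 + 5*u + 5*X*u)
m = 144 (m = (-33 + 41)*(2*9) = 8*18 = 144)
d(-13, -3)*m = (-35 + 5*(-13) + 5*(-3)*(-13))*144 = (-35 - 65 + 195)*144 = 95*144 = 13680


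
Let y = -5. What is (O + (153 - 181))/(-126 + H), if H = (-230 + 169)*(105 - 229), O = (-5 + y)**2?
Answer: 36/3719 ≈ 0.0096800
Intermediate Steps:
O = 100 (O = (-5 - 5)**2 = (-10)**2 = 100)
H = 7564 (H = -61*(-124) = 7564)
(O + (153 - 181))/(-126 + H) = (100 + (153 - 181))/(-126 + 7564) = (100 - 28)/7438 = 72*(1/7438) = 36/3719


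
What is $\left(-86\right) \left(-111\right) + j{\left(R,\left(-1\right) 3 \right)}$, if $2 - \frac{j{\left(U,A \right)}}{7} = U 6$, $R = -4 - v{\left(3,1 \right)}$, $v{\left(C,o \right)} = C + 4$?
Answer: $10022$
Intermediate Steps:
$v{\left(C,o \right)} = 4 + C$
$R = -11$ ($R = -4 - \left(4 + 3\right) = -4 - 7 = -11$)
$j{\left(U,A \right)} = 14 - 42 U$ ($j{\left(U,A \right)} = 14 - 7 U 6 = 14 - 7 \cdot 6 U = 14 - 42 U$)
$\left(-86\right) \left(-111\right) + j{\left(R,\left(-1\right) 3 \right)} = \left(-86\right) \left(-111\right) + \left(14 - -462\right) = 9546 + \left(14 + 462\right) = 9546 + 476 = 10022$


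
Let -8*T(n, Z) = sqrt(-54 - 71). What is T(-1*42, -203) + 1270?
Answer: 1270 - 5*I*sqrt(5)/8 ≈ 1270.0 - 1.3975*I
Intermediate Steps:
T(n, Z) = -5*I*sqrt(5)/8 (T(n, Z) = -sqrt(-54 - 71)/8 = -5*I*sqrt(5)/8)
T(-1*42, -203) + 1270 = -5*I*sqrt(5)/8 + 1270 = 1270 - 5*I*sqrt(5)/8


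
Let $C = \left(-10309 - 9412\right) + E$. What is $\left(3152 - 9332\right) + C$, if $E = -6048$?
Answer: $-31949$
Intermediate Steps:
$C = -25769$ ($C = \left(-10309 - 9412\right) - 6048 = -19721 - 6048 = -25769$)
$\left(3152 - 9332\right) + C = \left(3152 - 9332\right) - 25769 = -6180 - 25769 = -31949$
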